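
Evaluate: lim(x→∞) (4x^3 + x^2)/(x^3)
This is an ∞/∞ indeterminate form.

Apply L'Hôpital's rule: differentiate numerator and denominator separately.
  f(x) = 4·x^3 + x^2   ⇒   f'(x) = 12·x^2 + 2·x
  g(x) = x^3   ⇒   g'(x) = 3·x^2
  lim(x→∞) f'(x)/g'(x) = lim(x→∞) (12·x^2 + 2·x)/(3·x^2)
  = 4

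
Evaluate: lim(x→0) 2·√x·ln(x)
This is a 0·∞ indeterminate form.

Rewrite 0·∞ as a quotient (0/0 or ∞/∞ form), then apply L'Hôpital's rule:
  lim(x→0) 2·√x·ln(x) = 0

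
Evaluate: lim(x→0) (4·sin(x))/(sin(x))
This is a 0/0 indeterminate form.

Apply L'Hôpital's rule: differentiate numerator and denominator separately.
  f(x) = 4·sin(x)   ⇒   f'(x) = 4·cos(x)
  g(x) = sin(x)   ⇒   g'(x) = cos(x)
  lim(x→0) f'(x)/g'(x) = lim(x→0) (4·cos(x))/(cos(x))
  = 4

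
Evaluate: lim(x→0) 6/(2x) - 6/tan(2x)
This is an ∞-∞ indeterminate form.

Combine fractions or rationalize to convert ∞-∞ to 0/0 form:
  lim(x→0) 6/(2x) - 6/tan(2x) = 0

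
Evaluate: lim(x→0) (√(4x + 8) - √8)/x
This is a standard limit.

Factor or rationalize the expression:
  lim(x→0) (√(4x + 8) - √8)/x = sqrt(2)/2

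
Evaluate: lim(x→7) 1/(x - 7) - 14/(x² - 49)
This is an ∞-∞ indeterminate form.

Combine fractions or rationalize to convert ∞-∞ to 0/0 form:
  lim(x→7) 1/(x - 7) - 14/(x² - 49) = 1/14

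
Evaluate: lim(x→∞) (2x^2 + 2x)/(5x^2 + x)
This is an ∞/∞ indeterminate form.

Apply L'Hôpital's rule: differentiate numerator and denominator separately.
  f(x) = 2·x^2 + 2·x   ⇒   f'(x) = 4·x + 2
  g(x) = 5·x^2 + x   ⇒   g'(x) = 10·x + 1
  lim(x→∞) f'(x)/g'(x) = lim(x→∞) (4·x + 2)/(10·x + 1)
  = 2/5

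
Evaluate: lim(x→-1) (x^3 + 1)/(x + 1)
This is a standard limit.

Factor or rationalize the expression:
  lim(x→-1) (x^3 + 1)/(x + 1) = 3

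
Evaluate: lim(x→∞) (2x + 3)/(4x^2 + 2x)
This is an ∞/∞ indeterminate form.

Apply L'Hôpital's rule: differentiate numerator and denominator separately.
  f(x) = 2·x + 3   ⇒   f'(x) = 2
  g(x) = 4·x^2 + 2·x   ⇒   g'(x) = 8·x + 2
  lim(x→∞) f'(x)/g'(x) = lim(x→∞) (2)/(8·x + 2)
  = 0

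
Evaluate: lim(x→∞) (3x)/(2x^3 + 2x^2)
This is an ∞/∞ indeterminate form.

Apply L'Hôpital's rule: differentiate numerator and denominator separately.
  f(x) = 3·x   ⇒   f'(x) = 3
  g(x) = 2·x^3 + 2·x^2   ⇒   g'(x) = 6·x^2 + 4·x
  lim(x→∞) f'(x)/g'(x) = lim(x→∞) (3)/(6·x^2 + 4·x)
  = 0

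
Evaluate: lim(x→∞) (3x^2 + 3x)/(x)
This is an ∞/∞ indeterminate form.

Apply L'Hôpital's rule: differentiate numerator and denominator separately.
  f(x) = 3·x^2 + 3·x   ⇒   f'(x) = 6·x + 3
  g(x) = x   ⇒   g'(x) = 1
  lim(x→∞) f'(x)/g'(x) = lim(x→∞) (6·x + 3)/(1)
  = ∞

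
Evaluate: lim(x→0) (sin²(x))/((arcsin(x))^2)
This is a 0/0 indeterminate form.

Apply L'Hôpital's rule: differentiate numerator and denominator separately.
  f(x) = sin(x)^2   ⇒   f'(x) = 2·sin(x)·cos(x)
  g(x) = asin(x)^2   ⇒   g'(x) = 2·asin(x)/sqrt(1 - x^2)
  lim(x→0) f'(x)/g'(x) = lim(x→0) (2·sin(x)·cos(x))/(2·asin(x)/sqrt(1 - x^2))
  = 1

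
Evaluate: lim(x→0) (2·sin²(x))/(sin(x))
This is a 0/0 indeterminate form.

Apply L'Hôpital's rule: differentiate numerator and denominator separately.
  f(x) = 2·sin(x)^2   ⇒   f'(x) = 4·sin(x)·cos(x)
  g(x) = sin(x)   ⇒   g'(x) = cos(x)
  lim(x→0) f'(x)/g'(x) = lim(x→0) (4·sin(x)·cos(x))/(cos(x))
  = 0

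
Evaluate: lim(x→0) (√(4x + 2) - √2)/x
This is a standard limit.

Factor or rationalize the expression:
  lim(x→0) (√(4x + 2) - √2)/x = sqrt(2)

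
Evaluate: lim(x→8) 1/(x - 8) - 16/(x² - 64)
This is an ∞-∞ indeterminate form.

Combine fractions or rationalize to convert ∞-∞ to 0/0 form:
  lim(x→8) 1/(x - 8) - 16/(x² - 64) = 1/16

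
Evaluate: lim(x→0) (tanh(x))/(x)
This is a 0/0 indeterminate form.

Apply L'Hôpital's rule: differentiate numerator and denominator separately.
  f(x) = tanh(x)   ⇒   f'(x) = 1 - tanh(x)^2
  g(x) = x   ⇒   g'(x) = 1
  lim(x→0) f'(x)/g'(x) = lim(x→0) (1 - tanh(x)^2)/(1)
  = 1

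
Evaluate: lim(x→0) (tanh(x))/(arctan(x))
This is a 0/0 indeterminate form.

Apply L'Hôpital's rule: differentiate numerator and denominator separately.
  f(x) = tanh(x)   ⇒   f'(x) = 1 - tanh(x)^2
  g(x) = atan(x)   ⇒   g'(x) = 1/(x^2 + 1)
  lim(x→0) f'(x)/g'(x) = lim(x→0) (1 - tanh(x)^2)/(1/(x^2 + 1))
  = 1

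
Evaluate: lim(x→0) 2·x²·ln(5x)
This is a 0·∞ indeterminate form.

Rewrite 0·∞ as a quotient (0/0 or ∞/∞ form), then apply L'Hôpital's rule:
  lim(x→0) 2·x²·ln(5x) = 0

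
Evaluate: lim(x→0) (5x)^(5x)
This is an exponential indeterminate form.

For exponential indeterminate forms, take the natural log:
  Let L = lim(x→0) (5x)^(5x)
  Then ln(L) = lim(x→0) [exponent × ln(base)]
  Evaluate using L'Hôpital or standard limits, then exponentiate.
  L = 1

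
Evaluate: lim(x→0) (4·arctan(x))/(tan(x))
This is a 0/0 indeterminate form.

Apply L'Hôpital's rule: differentiate numerator and denominator separately.
  f(x) = 4·atan(x)   ⇒   f'(x) = 4/(x^2 + 1)
  g(x) = tan(x)   ⇒   g'(x) = tan(x)^2 + 1
  lim(x→0) f'(x)/g'(x) = lim(x→0) (4/(x^2 + 1))/(tan(x)^2 + 1)
  = 4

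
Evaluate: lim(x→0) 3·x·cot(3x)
This is a 0·∞ indeterminate form.

Rewrite 0·∞ as a quotient (0/0 or ∞/∞ form), then apply L'Hôpital's rule:
  lim(x→0) 3·x·cot(3x) = 1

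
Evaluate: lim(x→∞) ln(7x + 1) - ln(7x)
This is an ∞-∞ indeterminate form.

Combine fractions or rationalize to convert ∞-∞ to 0/0 form:
  lim(x→∞) ln(7x + 1) - ln(7x) = 0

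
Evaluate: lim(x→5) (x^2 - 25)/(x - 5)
This is a standard limit.

Factor or rationalize the expression:
  lim(x→5) (x^2 - 25)/(x - 5) = 10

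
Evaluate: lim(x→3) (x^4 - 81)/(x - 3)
This is a standard limit.

Factor or rationalize the expression:
  lim(x→3) (x^4 - 81)/(x - 3) = 108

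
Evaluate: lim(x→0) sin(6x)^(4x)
This is an exponential indeterminate form.

For exponential indeterminate forms, take the natural log:
  Let L = lim(x→0) sin(6x)^(4x)
  Then ln(L) = lim(x→0) [exponent × ln(base)]
  Evaluate using L'Hôpital or standard limits, then exponentiate.
  L = 1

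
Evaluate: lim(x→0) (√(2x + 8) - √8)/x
This is a standard limit.

Factor or rationalize the expression:
  lim(x→0) (√(2x + 8) - √8)/x = sqrt(2)/4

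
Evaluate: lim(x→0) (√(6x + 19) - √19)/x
This is a standard limit.

Factor or rationalize the expression:
  lim(x→0) (√(6x + 19) - √19)/x = 3·sqrt(19)/19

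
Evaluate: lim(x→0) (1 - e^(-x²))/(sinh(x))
This is a 0/0 indeterminate form.

Apply L'Hôpital's rule: differentiate numerator and denominator separately.
  f(x) = 1 - e^(-x^2)   ⇒   f'(x) = 2·x·e^(-x^2)
  g(x) = sinh(x)   ⇒   g'(x) = cosh(x)
  lim(x→0) f'(x)/g'(x) = lim(x→0) (2·x·e^(-x^2))/(cosh(x))
  = 0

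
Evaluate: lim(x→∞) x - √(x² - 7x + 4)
This is an ∞-∞ indeterminate form.

Combine fractions or rationalize to convert ∞-∞ to 0/0 form:
  lim(x→∞) x - √(x² - 7x + 4) = 7/2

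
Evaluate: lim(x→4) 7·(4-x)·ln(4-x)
This is a 0·∞ indeterminate form.

Rewrite 0·∞ as a quotient (0/0 or ∞/∞ form), then apply L'Hôpital's rule:
  lim(x→4) 7·(4-x)·ln(4-x) = 0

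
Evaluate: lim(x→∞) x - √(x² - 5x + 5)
This is an ∞-∞ indeterminate form.

Combine fractions or rationalize to convert ∞-∞ to 0/0 form:
  lim(x→∞) x - √(x² - 5x + 5) = 5/2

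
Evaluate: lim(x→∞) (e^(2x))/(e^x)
This is an ∞/∞ indeterminate form.

Apply L'Hôpital's rule: differentiate numerator and denominator separately.
  f(x) = e^(2·x)   ⇒   f'(x) = 2·e^(2·x)
  g(x) = e^(x)   ⇒   g'(x) = e^(x)
  lim(x→∞) f'(x)/g'(x) = lim(x→∞) (2·e^(2·x))/(e^(x))
  = ∞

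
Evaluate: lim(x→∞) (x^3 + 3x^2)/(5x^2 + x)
This is an ∞/∞ indeterminate form.

Apply L'Hôpital's rule: differentiate numerator and denominator separately.
  f(x) = x^3 + 3·x^2   ⇒   f'(x) = 3·x^2 + 6·x
  g(x) = 5·x^2 + x   ⇒   g'(x) = 10·x + 1
  lim(x→∞) f'(x)/g'(x) = lim(x→∞) (3·x^2 + 6·x)/(10·x + 1)
  = ∞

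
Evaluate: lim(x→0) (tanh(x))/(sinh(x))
This is a 0/0 indeterminate form.

Apply L'Hôpital's rule: differentiate numerator and denominator separately.
  f(x) = tanh(x)   ⇒   f'(x) = 1 - tanh(x)^2
  g(x) = sinh(x)   ⇒   g'(x) = cosh(x)
  lim(x→0) f'(x)/g'(x) = lim(x→0) (1 - tanh(x)^2)/(cosh(x))
  = 1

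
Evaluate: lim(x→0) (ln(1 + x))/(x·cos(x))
This is a 0/0 indeterminate form.

Apply L'Hôpital's rule: differentiate numerator and denominator separately.
  f(x) = ln(x + 1)   ⇒   f'(x) = 1/(x + 1)
  g(x) = x·cos(x)   ⇒   g'(x) = -x·sin(x) + cos(x)
  lim(x→0) f'(x)/g'(x) = lim(x→0) (1/(x + 1))/(-x·sin(x) + cos(x))
  = 1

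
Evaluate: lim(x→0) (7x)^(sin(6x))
This is an exponential indeterminate form.

For exponential indeterminate forms, take the natural log:
  Let L = lim(x→0) (7x)^(sin(6x))
  Then ln(L) = lim(x→0) [exponent × ln(base)]
  Evaluate using L'Hôpital or standard limits, then exponentiate.
  L = 1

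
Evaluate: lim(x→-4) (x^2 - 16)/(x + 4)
This is a standard limit.

Factor or rationalize the expression:
  lim(x→-4) (x^2 - 16)/(x + 4) = -8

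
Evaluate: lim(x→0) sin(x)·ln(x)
This is a 0·∞ indeterminate form.

Rewrite 0·∞ as a quotient (0/0 or ∞/∞ form), then apply L'Hôpital's rule:
  lim(x→0) sin(x)·ln(x) = 0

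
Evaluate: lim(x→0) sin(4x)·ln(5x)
This is a 0·∞ indeterminate form.

Rewrite 0·∞ as a quotient (0/0 or ∞/∞ form), then apply L'Hôpital's rule:
  lim(x→0) sin(4x)·ln(5x) = 0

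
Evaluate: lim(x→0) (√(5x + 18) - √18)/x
This is a standard limit.

Factor or rationalize the expression:
  lim(x→0) (√(5x + 18) - √18)/x = 5·sqrt(2)/12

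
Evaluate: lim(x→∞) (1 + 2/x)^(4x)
This is an exponential indeterminate form.

For exponential indeterminate forms, take the natural log:
  Let L = lim(x→∞) (1 + 2/x)^(4x)
  Then ln(L) = lim(x→∞) [exponent × ln(base)]
  Evaluate using L'Hôpital or standard limits, then exponentiate.
  L = e^(8)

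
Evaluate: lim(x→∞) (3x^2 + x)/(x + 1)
This is an ∞/∞ indeterminate form.

Apply L'Hôpital's rule: differentiate numerator and denominator separately.
  f(x) = 3·x^2 + x   ⇒   f'(x) = 6·x + 1
  g(x) = x + 1   ⇒   g'(x) = 1
  lim(x→∞) f'(x)/g'(x) = lim(x→∞) (6·x + 1)/(1)
  = ∞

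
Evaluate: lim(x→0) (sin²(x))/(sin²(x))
This is a 0/0 indeterminate form.

Apply L'Hôpital's rule: differentiate numerator and denominator separately.
  f(x) = sin(x)^2   ⇒   f'(x) = 2·sin(x)·cos(x)
  g(x) = sin(x)^2   ⇒   g'(x) = 2·sin(x)·cos(x)
  lim(x→0) f'(x)/g'(x) = lim(x→0) (2·sin(x)·cos(x))/(2·sin(x)·cos(x))
  = 1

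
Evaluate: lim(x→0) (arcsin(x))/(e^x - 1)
This is a 0/0 indeterminate form.

Apply L'Hôpital's rule: differentiate numerator and denominator separately.
  f(x) = asin(x)   ⇒   f'(x) = 1/sqrt(1 - x^2)
  g(x) = e^(x) - 1   ⇒   g'(x) = e^(x)
  lim(x→0) f'(x)/g'(x) = lim(x→0) (1/sqrt(1 - x^2))/(e^(x))
  = 1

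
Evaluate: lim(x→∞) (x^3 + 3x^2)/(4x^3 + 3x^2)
This is an ∞/∞ indeterminate form.

Apply L'Hôpital's rule: differentiate numerator and denominator separately.
  f(x) = x^3 + 3·x^2   ⇒   f'(x) = 3·x^2 + 6·x
  g(x) = 4·x^3 + 3·x^2   ⇒   g'(x) = 12·x^2 + 6·x
  lim(x→∞) f'(x)/g'(x) = lim(x→∞) (3·x^2 + 6·x)/(12·x^2 + 6·x)
  = 1/4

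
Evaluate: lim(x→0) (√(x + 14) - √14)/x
This is a standard limit.

Factor or rationalize the expression:
  lim(x→0) (√(x + 14) - √14)/x = sqrt(14)/28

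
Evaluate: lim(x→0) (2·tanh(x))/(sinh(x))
This is a 0/0 indeterminate form.

Apply L'Hôpital's rule: differentiate numerator and denominator separately.
  f(x) = 2·tanh(x)   ⇒   f'(x) = 2 - 2·tanh(x)^2
  g(x) = sinh(x)   ⇒   g'(x) = cosh(x)
  lim(x→0) f'(x)/g'(x) = lim(x→0) (2 - 2·tanh(x)^2)/(cosh(x))
  = 2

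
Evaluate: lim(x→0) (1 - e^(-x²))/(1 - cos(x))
This is a 0/0 indeterminate form.

Apply L'Hôpital's rule: differentiate numerator and denominator separately.
  f(x) = 1 - e^(-x^2)   ⇒   f'(x) = 2·x·e^(-x^2)
  g(x) = 1 - cos(x)   ⇒   g'(x) = sin(x)
  lim(x→0) f'(x)/g'(x) = lim(x→0) (2·x·e^(-x^2))/(sin(x))
  = 2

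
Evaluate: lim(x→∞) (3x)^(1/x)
This is an exponential indeterminate form.

For exponential indeterminate forms, take the natural log:
  Let L = lim(x→∞) (3x)^(1/x)
  Then ln(L) = lim(x→∞) [exponent × ln(base)]
  Evaluate using L'Hôpital or standard limits, then exponentiate.
  L = 1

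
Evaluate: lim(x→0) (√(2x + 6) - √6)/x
This is a standard limit.

Factor or rationalize the expression:
  lim(x→0) (√(2x + 6) - √6)/x = sqrt(6)/6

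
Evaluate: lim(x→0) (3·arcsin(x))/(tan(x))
This is a 0/0 indeterminate form.

Apply L'Hôpital's rule: differentiate numerator and denominator separately.
  f(x) = 3·asin(x)   ⇒   f'(x) = 3/sqrt(1 - x^2)
  g(x) = tan(x)   ⇒   g'(x) = tan(x)^2 + 1
  lim(x→0) f'(x)/g'(x) = lim(x→0) (3/sqrt(1 - x^2))/(tan(x)^2 + 1)
  = 3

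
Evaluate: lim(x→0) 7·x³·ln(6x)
This is a 0·∞ indeterminate form.

Rewrite 0·∞ as a quotient (0/0 or ∞/∞ form), then apply L'Hôpital's rule:
  lim(x→0) 7·x³·ln(6x) = 0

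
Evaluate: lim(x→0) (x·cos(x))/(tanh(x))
This is a 0/0 indeterminate form.

Apply L'Hôpital's rule: differentiate numerator and denominator separately.
  f(x) = x·cos(x)   ⇒   f'(x) = -x·sin(x) + cos(x)
  g(x) = tanh(x)   ⇒   g'(x) = 1 - tanh(x)^2
  lim(x→0) f'(x)/g'(x) = lim(x→0) (-x·sin(x) + cos(x))/(1 - tanh(x)^2)
  = 1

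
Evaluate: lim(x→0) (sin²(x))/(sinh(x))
This is a 0/0 indeterminate form.

Apply L'Hôpital's rule: differentiate numerator and denominator separately.
  f(x) = sin(x)^2   ⇒   f'(x) = 2·sin(x)·cos(x)
  g(x) = sinh(x)   ⇒   g'(x) = cosh(x)
  lim(x→0) f'(x)/g'(x) = lim(x→0) (2·sin(x)·cos(x))/(cosh(x))
  = 0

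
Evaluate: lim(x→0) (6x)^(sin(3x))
This is an exponential indeterminate form.

For exponential indeterminate forms, take the natural log:
  Let L = lim(x→0) (6x)^(sin(3x))
  Then ln(L) = lim(x→0) [exponent × ln(base)]
  Evaluate using L'Hôpital or standard limits, then exponentiate.
  L = 1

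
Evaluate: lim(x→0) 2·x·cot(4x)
This is a 0·∞ indeterminate form.

Rewrite 0·∞ as a quotient (0/0 or ∞/∞ form), then apply L'Hôpital's rule:
  lim(x→0) 2·x·cot(4x) = 1/2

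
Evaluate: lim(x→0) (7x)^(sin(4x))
This is an exponential indeterminate form.

For exponential indeterminate forms, take the natural log:
  Let L = lim(x→0) (7x)^(sin(4x))
  Then ln(L) = lim(x→0) [exponent × ln(base)]
  Evaluate using L'Hôpital or standard limits, then exponentiate.
  L = 1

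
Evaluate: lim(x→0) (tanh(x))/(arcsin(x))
This is a 0/0 indeterminate form.

Apply L'Hôpital's rule: differentiate numerator and denominator separately.
  f(x) = tanh(x)   ⇒   f'(x) = 1 - tanh(x)^2
  g(x) = asin(x)   ⇒   g'(x) = 1/sqrt(1 - x^2)
  lim(x→0) f'(x)/g'(x) = lim(x→0) (1 - tanh(x)^2)/(1/sqrt(1 - x^2))
  = 1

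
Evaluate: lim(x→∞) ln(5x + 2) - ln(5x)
This is an ∞-∞ indeterminate form.

Combine fractions or rationalize to convert ∞-∞ to 0/0 form:
  lim(x→∞) ln(5x + 2) - ln(5x) = 0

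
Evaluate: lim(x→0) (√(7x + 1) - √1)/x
This is a standard limit.

Factor or rationalize the expression:
  lim(x→0) (√(7x + 1) - √1)/x = 7/2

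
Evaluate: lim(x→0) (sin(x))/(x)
This is a 0/0 indeterminate form.

Apply L'Hôpital's rule: differentiate numerator and denominator separately.
  f(x) = sin(x)   ⇒   f'(x) = cos(x)
  g(x) = x   ⇒   g'(x) = 1
  lim(x→0) f'(x)/g'(x) = lim(x→0) (cos(x))/(1)
  = 1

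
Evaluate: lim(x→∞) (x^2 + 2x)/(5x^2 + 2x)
This is an ∞/∞ indeterminate form.

Apply L'Hôpital's rule: differentiate numerator and denominator separately.
  f(x) = x^2 + 2·x   ⇒   f'(x) = 2·x + 2
  g(x) = 5·x^2 + 2·x   ⇒   g'(x) = 10·x + 2
  lim(x→∞) f'(x)/g'(x) = lim(x→∞) (2·x + 2)/(10·x + 2)
  = 1/5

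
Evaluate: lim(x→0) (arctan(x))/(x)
This is a 0/0 indeterminate form.

Apply L'Hôpital's rule: differentiate numerator and denominator separately.
  f(x) = atan(x)   ⇒   f'(x) = 1/(x^2 + 1)
  g(x) = x   ⇒   g'(x) = 1
  lim(x→0) f'(x)/g'(x) = lim(x→0) (1/(x^2 + 1))/(1)
  = 1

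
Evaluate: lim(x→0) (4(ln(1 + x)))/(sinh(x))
This is a 0/0 indeterminate form.

Apply L'Hôpital's rule: differentiate numerator and denominator separately.
  f(x) = 4·ln(x + 1)   ⇒   f'(x) = 4/(x + 1)
  g(x) = sinh(x)   ⇒   g'(x) = cosh(x)
  lim(x→0) f'(x)/g'(x) = lim(x→0) (4/(x + 1))/(cosh(x))
  = 4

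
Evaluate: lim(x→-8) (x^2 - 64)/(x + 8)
This is a standard limit.

Factor or rationalize the expression:
  lim(x→-8) (x^2 - 64)/(x + 8) = -16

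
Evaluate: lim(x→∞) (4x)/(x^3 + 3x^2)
This is an ∞/∞ indeterminate form.

Apply L'Hôpital's rule: differentiate numerator and denominator separately.
  f(x) = 4·x   ⇒   f'(x) = 4
  g(x) = x^3 + 3·x^2   ⇒   g'(x) = 3·x^2 + 6·x
  lim(x→∞) f'(x)/g'(x) = lim(x→∞) (4)/(3·x^2 + 6·x)
  = 0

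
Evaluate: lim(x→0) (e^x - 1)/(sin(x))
This is a 0/0 indeterminate form.

Apply L'Hôpital's rule: differentiate numerator and denominator separately.
  f(x) = e^(x) - 1   ⇒   f'(x) = e^(x)
  g(x) = sin(x)   ⇒   g'(x) = cos(x)
  lim(x→0) f'(x)/g'(x) = lim(x→0) (e^(x))/(cos(x))
  = 1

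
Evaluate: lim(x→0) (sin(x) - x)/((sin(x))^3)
This is a 0/0 indeterminate form.

Apply L'Hôpital's rule: differentiate numerator and denominator separately.
  f(x) = -x + sin(x)   ⇒   f'(x) = cos(x) - 1
  g(x) = sin(x)^3   ⇒   g'(x) = 3·sin(x)^2·cos(x)
  lim(x→0) f'(x)/g'(x) = lim(x→0) (cos(x) - 1)/(3·sin(x)^2·cos(x))
  = -1/6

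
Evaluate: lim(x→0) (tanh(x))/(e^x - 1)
This is a 0/0 indeterminate form.

Apply L'Hôpital's rule: differentiate numerator and denominator separately.
  f(x) = tanh(x)   ⇒   f'(x) = 1 - tanh(x)^2
  g(x) = e^(x) - 1   ⇒   g'(x) = e^(x)
  lim(x→0) f'(x)/g'(x) = lim(x→0) (1 - tanh(x)^2)/(e^(x))
  = 1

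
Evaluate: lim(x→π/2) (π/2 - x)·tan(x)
This is a 0·∞ indeterminate form.

Rewrite 0·∞ as a quotient (0/0 or ∞/∞ form), then apply L'Hôpital's rule:
  lim(x→π/2) (π/2 - x)·tan(x) = 1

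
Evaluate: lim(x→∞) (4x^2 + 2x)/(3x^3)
This is an ∞/∞ indeterminate form.

Apply L'Hôpital's rule: differentiate numerator and denominator separately.
  f(x) = 4·x^2 + 2·x   ⇒   f'(x) = 8·x + 2
  g(x) = 3·x^3   ⇒   g'(x) = 9·x^2
  lim(x→∞) f'(x)/g'(x) = lim(x→∞) (8·x + 2)/(9·x^2)
  = 0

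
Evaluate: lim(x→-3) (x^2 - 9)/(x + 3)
This is a standard limit.

Factor or rationalize the expression:
  lim(x→-3) (x^2 - 9)/(x + 3) = -6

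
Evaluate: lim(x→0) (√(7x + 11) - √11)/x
This is a standard limit.

Factor or rationalize the expression:
  lim(x→0) (√(7x + 11) - √11)/x = 7·sqrt(11)/22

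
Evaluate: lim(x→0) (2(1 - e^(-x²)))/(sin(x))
This is a 0/0 indeterminate form.

Apply L'Hôpital's rule: differentiate numerator and denominator separately.
  f(x) = 2 - 2·e^(-x^2)   ⇒   f'(x) = 4·x·e^(-x^2)
  g(x) = sin(x)   ⇒   g'(x) = cos(x)
  lim(x→0) f'(x)/g'(x) = lim(x→0) (4·x·e^(-x^2))/(cos(x))
  = 0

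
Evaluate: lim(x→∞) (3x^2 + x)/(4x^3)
This is an ∞/∞ indeterminate form.

Apply L'Hôpital's rule: differentiate numerator and denominator separately.
  f(x) = 3·x^2 + x   ⇒   f'(x) = 6·x + 1
  g(x) = 4·x^3   ⇒   g'(x) = 12·x^2
  lim(x→∞) f'(x)/g'(x) = lim(x→∞) (6·x + 1)/(12·x^2)
  = 0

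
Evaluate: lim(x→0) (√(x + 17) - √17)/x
This is a standard limit.

Factor or rationalize the expression:
  lim(x→0) (√(x + 17) - √17)/x = sqrt(17)/34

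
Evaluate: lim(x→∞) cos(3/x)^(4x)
This is an exponential indeterminate form.

For exponential indeterminate forms, take the natural log:
  Let L = lim(x→∞) cos(3/x)^(4x)
  Then ln(L) = lim(x→∞) [exponent × ln(base)]
  Evaluate using L'Hôpital or standard limits, then exponentiate.
  L = 1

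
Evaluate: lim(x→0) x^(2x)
This is an exponential indeterminate form.

For exponential indeterminate forms, take the natural log:
  Let L = lim(x→0) x^(2x)
  Then ln(L) = lim(x→0) [exponent × ln(base)]
  Evaluate using L'Hôpital or standard limits, then exponentiate.
  L = 1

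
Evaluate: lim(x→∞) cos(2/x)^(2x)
This is an exponential indeterminate form.

For exponential indeterminate forms, take the natural log:
  Let L = lim(x→∞) cos(2/x)^(2x)
  Then ln(L) = lim(x→∞) [exponent × ln(base)]
  Evaluate using L'Hôpital or standard limits, then exponentiate.
  L = 1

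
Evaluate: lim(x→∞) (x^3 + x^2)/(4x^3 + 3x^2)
This is an ∞/∞ indeterminate form.

Apply L'Hôpital's rule: differentiate numerator and denominator separately.
  f(x) = x^3 + x^2   ⇒   f'(x) = 3·x^2 + 2·x
  g(x) = 4·x^3 + 3·x^2   ⇒   g'(x) = 12·x^2 + 6·x
  lim(x→∞) f'(x)/g'(x) = lim(x→∞) (3·x^2 + 2·x)/(12·x^2 + 6·x)
  = 1/4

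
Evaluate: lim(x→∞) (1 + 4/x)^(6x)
This is an exponential indeterminate form.

For exponential indeterminate forms, take the natural log:
  Let L = lim(x→∞) (1 + 4/x)^(6x)
  Then ln(L) = lim(x→∞) [exponent × ln(base)]
  Evaluate using L'Hôpital or standard limits, then exponentiate.
  L = e^(24)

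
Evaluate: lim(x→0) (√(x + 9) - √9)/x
This is a standard limit.

Factor or rationalize the expression:
  lim(x→0) (√(x + 9) - √9)/x = 1/6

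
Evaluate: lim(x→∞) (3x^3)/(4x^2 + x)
This is an ∞/∞ indeterminate form.

Apply L'Hôpital's rule: differentiate numerator and denominator separately.
  f(x) = 3·x^3   ⇒   f'(x) = 9·x^2
  g(x) = 4·x^2 + x   ⇒   g'(x) = 8·x + 1
  lim(x→∞) f'(x)/g'(x) = lim(x→∞) (9·x^2)/(8·x + 1)
  = ∞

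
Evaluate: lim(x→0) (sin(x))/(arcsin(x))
This is a 0/0 indeterminate form.

Apply L'Hôpital's rule: differentiate numerator and denominator separately.
  f(x) = sin(x)   ⇒   f'(x) = cos(x)
  g(x) = asin(x)   ⇒   g'(x) = 1/sqrt(1 - x^2)
  lim(x→0) f'(x)/g'(x) = lim(x→0) (cos(x))/(1/sqrt(1 - x^2))
  = 1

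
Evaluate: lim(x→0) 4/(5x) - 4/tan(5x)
This is an ∞-∞ indeterminate form.

Combine fractions or rationalize to convert ∞-∞ to 0/0 form:
  lim(x→0) 4/(5x) - 4/tan(5x) = 0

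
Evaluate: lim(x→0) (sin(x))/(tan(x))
This is a 0/0 indeterminate form.

Apply L'Hôpital's rule: differentiate numerator and denominator separately.
  f(x) = sin(x)   ⇒   f'(x) = cos(x)
  g(x) = tan(x)   ⇒   g'(x) = tan(x)^2 + 1
  lim(x→0) f'(x)/g'(x) = lim(x→0) (cos(x))/(tan(x)^2 + 1)
  = 1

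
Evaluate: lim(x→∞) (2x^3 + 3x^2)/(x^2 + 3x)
This is an ∞/∞ indeterminate form.

Apply L'Hôpital's rule: differentiate numerator and denominator separately.
  f(x) = 2·x^3 + 3·x^2   ⇒   f'(x) = 6·x^2 + 6·x
  g(x) = x^2 + 3·x   ⇒   g'(x) = 2·x + 3
  lim(x→∞) f'(x)/g'(x) = lim(x→∞) (6·x^2 + 6·x)/(2·x + 3)
  = ∞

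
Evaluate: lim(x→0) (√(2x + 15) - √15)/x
This is a standard limit.

Factor or rationalize the expression:
  lim(x→0) (√(2x + 15) - √15)/x = sqrt(15)/15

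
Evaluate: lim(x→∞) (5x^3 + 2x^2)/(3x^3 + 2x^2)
This is an ∞/∞ indeterminate form.

Apply L'Hôpital's rule: differentiate numerator and denominator separately.
  f(x) = 5·x^3 + 2·x^2   ⇒   f'(x) = 15·x^2 + 4·x
  g(x) = 3·x^3 + 2·x^2   ⇒   g'(x) = 9·x^2 + 4·x
  lim(x→∞) f'(x)/g'(x) = lim(x→∞) (15·x^2 + 4·x)/(9·x^2 + 4·x)
  = 5/3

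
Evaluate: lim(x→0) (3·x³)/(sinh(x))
This is a 0/0 indeterminate form.

Apply L'Hôpital's rule: differentiate numerator and denominator separately.
  f(x) = 3·x^3   ⇒   f'(x) = 9·x^2
  g(x) = sinh(x)   ⇒   g'(x) = cosh(x)
  lim(x→0) f'(x)/g'(x) = lim(x→0) (9·x^2)/(cosh(x))
  = 0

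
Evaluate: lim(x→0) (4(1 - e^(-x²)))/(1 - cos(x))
This is a 0/0 indeterminate form.

Apply L'Hôpital's rule: differentiate numerator and denominator separately.
  f(x) = 4 - 4·e^(-x^2)   ⇒   f'(x) = 8·x·e^(-x^2)
  g(x) = 1 - cos(x)   ⇒   g'(x) = sin(x)
  lim(x→0) f'(x)/g'(x) = lim(x→0) (8·x·e^(-x^2))/(sin(x))
  = 8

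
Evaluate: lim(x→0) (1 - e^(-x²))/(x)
This is a 0/0 indeterminate form.

Apply L'Hôpital's rule: differentiate numerator and denominator separately.
  f(x) = 1 - e^(-x^2)   ⇒   f'(x) = 2·x·e^(-x^2)
  g(x) = x   ⇒   g'(x) = 1
  lim(x→0) f'(x)/g'(x) = lim(x→0) (2·x·e^(-x^2))/(1)
  = 0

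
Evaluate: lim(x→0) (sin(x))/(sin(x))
This is a 0/0 indeterminate form.

Apply L'Hôpital's rule: differentiate numerator and denominator separately.
  f(x) = sin(x)   ⇒   f'(x) = cos(x)
  g(x) = sin(x)   ⇒   g'(x) = cos(x)
  lim(x→0) f'(x)/g'(x) = lim(x→0) (cos(x))/(cos(x))
  = 1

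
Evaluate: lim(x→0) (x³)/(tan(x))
This is a 0/0 indeterminate form.

Apply L'Hôpital's rule: differentiate numerator and denominator separately.
  f(x) = x^3   ⇒   f'(x) = 3·x^2
  g(x) = tan(x)   ⇒   g'(x) = tan(x)^2 + 1
  lim(x→0) f'(x)/g'(x) = lim(x→0) (3·x^2)/(tan(x)^2 + 1)
  = 0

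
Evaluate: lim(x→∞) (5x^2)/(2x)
This is an ∞/∞ indeterminate form.

Apply L'Hôpital's rule: differentiate numerator and denominator separately.
  f(x) = 5·x^2   ⇒   f'(x) = 10·x
  g(x) = 2·x   ⇒   g'(x) = 2
  lim(x→∞) f'(x)/g'(x) = lim(x→∞) (10·x)/(2)
  = ∞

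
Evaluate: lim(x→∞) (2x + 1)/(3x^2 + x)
This is an ∞/∞ indeterminate form.

Apply L'Hôpital's rule: differentiate numerator and denominator separately.
  f(x) = 2·x + 1   ⇒   f'(x) = 2
  g(x) = 3·x^2 + x   ⇒   g'(x) = 6·x + 1
  lim(x→∞) f'(x)/g'(x) = lim(x→∞) (2)/(6·x + 1)
  = 0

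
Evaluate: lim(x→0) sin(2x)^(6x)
This is an exponential indeterminate form.

For exponential indeterminate forms, take the natural log:
  Let L = lim(x→0) sin(2x)^(6x)
  Then ln(L) = lim(x→0) [exponent × ln(base)]
  Evaluate using L'Hôpital or standard limits, then exponentiate.
  L = 1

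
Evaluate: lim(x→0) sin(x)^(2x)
This is an exponential indeterminate form.

For exponential indeterminate forms, take the natural log:
  Let L = lim(x→0) sin(x)^(2x)
  Then ln(L) = lim(x→0) [exponent × ln(base)]
  Evaluate using L'Hôpital or standard limits, then exponentiate.
  L = 1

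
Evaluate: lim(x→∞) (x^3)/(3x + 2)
This is an ∞/∞ indeterminate form.

Apply L'Hôpital's rule: differentiate numerator and denominator separately.
  f(x) = x^3   ⇒   f'(x) = 3·x^2
  g(x) = 3·x + 2   ⇒   g'(x) = 3
  lim(x→∞) f'(x)/g'(x) = lim(x→∞) (3·x^2)/(3)
  = ∞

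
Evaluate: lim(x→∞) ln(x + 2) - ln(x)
This is an ∞-∞ indeterminate form.

Combine fractions or rationalize to convert ∞-∞ to 0/0 form:
  lim(x→∞) ln(x + 2) - ln(x) = 0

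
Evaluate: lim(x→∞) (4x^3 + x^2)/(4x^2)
This is an ∞/∞ indeterminate form.

Apply L'Hôpital's rule: differentiate numerator and denominator separately.
  f(x) = 4·x^3 + x^2   ⇒   f'(x) = 12·x^2 + 2·x
  g(x) = 4·x^2   ⇒   g'(x) = 8·x
  lim(x→∞) f'(x)/g'(x) = lim(x→∞) (12·x^2 + 2·x)/(8·x)
  = ∞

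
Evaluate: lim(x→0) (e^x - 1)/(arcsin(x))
This is a 0/0 indeterminate form.

Apply L'Hôpital's rule: differentiate numerator and denominator separately.
  f(x) = e^(x) - 1   ⇒   f'(x) = e^(x)
  g(x) = asin(x)   ⇒   g'(x) = 1/sqrt(1 - x^2)
  lim(x→0) f'(x)/g'(x) = lim(x→0) (e^(x))/(1/sqrt(1 - x^2))
  = 1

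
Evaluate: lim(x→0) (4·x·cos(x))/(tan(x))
This is a 0/0 indeterminate form.

Apply L'Hôpital's rule: differentiate numerator and denominator separately.
  f(x) = 4·x·cos(x)   ⇒   f'(x) = -4·x·sin(x) + 4·cos(x)
  g(x) = tan(x)   ⇒   g'(x) = tan(x)^2 + 1
  lim(x→0) f'(x)/g'(x) = lim(x→0) (-4·x·sin(x) + 4·cos(x))/(tan(x)^2 + 1)
  = 4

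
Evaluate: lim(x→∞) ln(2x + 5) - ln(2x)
This is an ∞-∞ indeterminate form.

Combine fractions or rationalize to convert ∞-∞ to 0/0 form:
  lim(x→∞) ln(2x + 5) - ln(2x) = 0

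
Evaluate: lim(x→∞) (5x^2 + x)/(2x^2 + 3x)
This is an ∞/∞ indeterminate form.

Apply L'Hôpital's rule: differentiate numerator and denominator separately.
  f(x) = 5·x^2 + x   ⇒   f'(x) = 10·x + 1
  g(x) = 2·x^2 + 3·x   ⇒   g'(x) = 4·x + 3
  lim(x→∞) f'(x)/g'(x) = lim(x→∞) (10·x + 1)/(4·x + 3)
  = 5/2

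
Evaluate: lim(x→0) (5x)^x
This is an exponential indeterminate form.

For exponential indeterminate forms, take the natural log:
  Let L = lim(x→0) (5x)^x
  Then ln(L) = lim(x→0) [exponent × ln(base)]
  Evaluate using L'Hôpital or standard limits, then exponentiate.
  L = 1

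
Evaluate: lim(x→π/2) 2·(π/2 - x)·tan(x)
This is a 0·∞ indeterminate form.

Rewrite 0·∞ as a quotient (0/0 or ∞/∞ form), then apply L'Hôpital's rule:
  lim(x→π/2) 2·(π/2 - x)·tan(x) = 2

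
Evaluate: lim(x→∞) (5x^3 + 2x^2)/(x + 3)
This is an ∞/∞ indeterminate form.

Apply L'Hôpital's rule: differentiate numerator and denominator separately.
  f(x) = 5·x^3 + 2·x^2   ⇒   f'(x) = 15·x^2 + 4·x
  g(x) = x + 3   ⇒   g'(x) = 1
  lim(x→∞) f'(x)/g'(x) = lim(x→∞) (15·x^2 + 4·x)/(1)
  = ∞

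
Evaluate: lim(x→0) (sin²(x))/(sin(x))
This is a 0/0 indeterminate form.

Apply L'Hôpital's rule: differentiate numerator and denominator separately.
  f(x) = sin(x)^2   ⇒   f'(x) = 2·sin(x)·cos(x)
  g(x) = sin(x)   ⇒   g'(x) = cos(x)
  lim(x→0) f'(x)/g'(x) = lim(x→0) (2·sin(x)·cos(x))/(cos(x))
  = 0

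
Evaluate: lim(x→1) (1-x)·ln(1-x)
This is a 0·∞ indeterminate form.

Rewrite 0·∞ as a quotient (0/0 or ∞/∞ form), then apply L'Hôpital's rule:
  lim(x→1) (1-x)·ln(1-x) = 0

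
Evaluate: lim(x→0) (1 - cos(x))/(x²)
This is a 0/0 indeterminate form.

Apply L'Hôpital's rule: differentiate numerator and denominator separately.
  f(x) = 1 - cos(x)   ⇒   f'(x) = sin(x)
  g(x) = x^2   ⇒   g'(x) = 2·x
  lim(x→0) f'(x)/g'(x) = lim(x→0) (sin(x))/(2·x)
  = 1/2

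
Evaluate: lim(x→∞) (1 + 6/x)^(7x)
This is an exponential indeterminate form.

For exponential indeterminate forms, take the natural log:
  Let L = lim(x→∞) (1 + 6/x)^(7x)
  Then ln(L) = lim(x→∞) [exponent × ln(base)]
  Evaluate using L'Hôpital or standard limits, then exponentiate.
  L = e^(42)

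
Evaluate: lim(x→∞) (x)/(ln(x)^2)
This is an ∞/∞ indeterminate form.

Apply L'Hôpital's rule: differentiate numerator and denominator separately.
  f(x) = x   ⇒   f'(x) = 1
  g(x) = ln(x)^2   ⇒   g'(x) = 2·ln(x)/x
  lim(x→∞) f'(x)/g'(x) = lim(x→∞) (1)/(2·ln(x)/x)
  = ∞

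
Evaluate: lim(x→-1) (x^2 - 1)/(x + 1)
This is a standard limit.

Factor or rationalize the expression:
  lim(x→-1) (x^2 - 1)/(x + 1) = -2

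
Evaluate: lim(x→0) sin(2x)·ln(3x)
This is a 0·∞ indeterminate form.

Rewrite 0·∞ as a quotient (0/0 or ∞/∞ form), then apply L'Hôpital's rule:
  lim(x→0) sin(2x)·ln(3x) = 0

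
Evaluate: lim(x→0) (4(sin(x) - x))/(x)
This is a 0/0 indeterminate form.

Apply L'Hôpital's rule: differentiate numerator and denominator separately.
  f(x) = -4·x + 4·sin(x)   ⇒   f'(x) = 4·cos(x) - 4
  g(x) = x   ⇒   g'(x) = 1
  lim(x→0) f'(x)/g'(x) = lim(x→0) (4·cos(x) - 4)/(1)
  = 0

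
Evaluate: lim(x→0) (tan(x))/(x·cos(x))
This is a 0/0 indeterminate form.

Apply L'Hôpital's rule: differentiate numerator and denominator separately.
  f(x) = tan(x)   ⇒   f'(x) = tan(x)^2 + 1
  g(x) = x·cos(x)   ⇒   g'(x) = -x·sin(x) + cos(x)
  lim(x→0) f'(x)/g'(x) = lim(x→0) (tan(x)^2 + 1)/(-x·sin(x) + cos(x))
  = 1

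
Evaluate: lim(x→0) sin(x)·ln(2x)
This is a 0·∞ indeterminate form.

Rewrite 0·∞ as a quotient (0/0 or ∞/∞ form), then apply L'Hôpital's rule:
  lim(x→0) sin(x)·ln(2x) = 0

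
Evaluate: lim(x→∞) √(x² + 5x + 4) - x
This is an ∞-∞ indeterminate form.

Combine fractions or rationalize to convert ∞-∞ to 0/0 form:
  lim(x→∞) √(x² + 5x + 4) - x = 5/2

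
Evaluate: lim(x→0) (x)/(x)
This is a 0/0 indeterminate form.

Apply L'Hôpital's rule: differentiate numerator and denominator separately.
  f(x) = x   ⇒   f'(x) = 1
  g(x) = x   ⇒   g'(x) = 1
  lim(x→0) f'(x)/g'(x) = lim(x→0) (1)/(1)
  = 1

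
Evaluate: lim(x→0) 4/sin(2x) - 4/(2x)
This is an ∞-∞ indeterminate form.

Combine fractions or rationalize to convert ∞-∞ to 0/0 form:
  lim(x→0) 4/sin(2x) - 4/(2x) = 0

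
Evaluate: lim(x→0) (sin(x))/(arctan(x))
This is a 0/0 indeterminate form.

Apply L'Hôpital's rule: differentiate numerator and denominator separately.
  f(x) = sin(x)   ⇒   f'(x) = cos(x)
  g(x) = atan(x)   ⇒   g'(x) = 1/(x^2 + 1)
  lim(x→0) f'(x)/g'(x) = lim(x→0) (cos(x))/(1/(x^2 + 1))
  = 1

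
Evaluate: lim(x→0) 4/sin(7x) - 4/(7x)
This is an ∞-∞ indeterminate form.

Combine fractions or rationalize to convert ∞-∞ to 0/0 form:
  lim(x→0) 4/sin(7x) - 4/(7x) = 0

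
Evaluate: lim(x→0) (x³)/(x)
This is a 0/0 indeterminate form.

Apply L'Hôpital's rule: differentiate numerator and denominator separately.
  f(x) = x^3   ⇒   f'(x) = 3·x^2
  g(x) = x   ⇒   g'(x) = 1
  lim(x→0) f'(x)/g'(x) = lim(x→0) (3·x^2)/(1)
  = 0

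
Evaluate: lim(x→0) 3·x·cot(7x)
This is a 0·∞ indeterminate form.

Rewrite 0·∞ as a quotient (0/0 or ∞/∞ form), then apply L'Hôpital's rule:
  lim(x→0) 3·x·cot(7x) = 3/7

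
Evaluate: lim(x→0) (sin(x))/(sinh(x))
This is a 0/0 indeterminate form.

Apply L'Hôpital's rule: differentiate numerator and denominator separately.
  f(x) = sin(x)   ⇒   f'(x) = cos(x)
  g(x) = sinh(x)   ⇒   g'(x) = cosh(x)
  lim(x→0) f'(x)/g'(x) = lim(x→0) (cos(x))/(cosh(x))
  = 1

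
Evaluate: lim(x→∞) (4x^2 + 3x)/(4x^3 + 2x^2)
This is an ∞/∞ indeterminate form.

Apply L'Hôpital's rule: differentiate numerator and denominator separately.
  f(x) = 4·x^2 + 3·x   ⇒   f'(x) = 8·x + 3
  g(x) = 4·x^3 + 2·x^2   ⇒   g'(x) = 12·x^2 + 4·x
  lim(x→∞) f'(x)/g'(x) = lim(x→∞) (8·x + 3)/(12·x^2 + 4·x)
  = 0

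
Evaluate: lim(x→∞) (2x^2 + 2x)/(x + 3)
This is an ∞/∞ indeterminate form.

Apply L'Hôpital's rule: differentiate numerator and denominator separately.
  f(x) = 2·x^2 + 2·x   ⇒   f'(x) = 4·x + 2
  g(x) = x + 3   ⇒   g'(x) = 1
  lim(x→∞) f'(x)/g'(x) = lim(x→∞) (4·x + 2)/(1)
  = ∞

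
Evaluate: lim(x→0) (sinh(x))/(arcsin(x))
This is a 0/0 indeterminate form.

Apply L'Hôpital's rule: differentiate numerator and denominator separately.
  f(x) = sinh(x)   ⇒   f'(x) = cosh(x)
  g(x) = asin(x)   ⇒   g'(x) = 1/sqrt(1 - x^2)
  lim(x→0) f'(x)/g'(x) = lim(x→0) (cosh(x))/(1/sqrt(1 - x^2))
  = 1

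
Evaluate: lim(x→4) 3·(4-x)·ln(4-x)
This is a 0·∞ indeterminate form.

Rewrite 0·∞ as a quotient (0/0 or ∞/∞ form), then apply L'Hôpital's rule:
  lim(x→4) 3·(4-x)·ln(4-x) = 0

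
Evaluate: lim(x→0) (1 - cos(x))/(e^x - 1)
This is a 0/0 indeterminate form.

Apply L'Hôpital's rule: differentiate numerator and denominator separately.
  f(x) = 1 - cos(x)   ⇒   f'(x) = sin(x)
  g(x) = e^(x) - 1   ⇒   g'(x) = e^(x)
  lim(x→0) f'(x)/g'(x) = lim(x→0) (sin(x))/(e^(x))
  = 0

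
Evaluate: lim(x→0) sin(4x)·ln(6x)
This is a 0·∞ indeterminate form.

Rewrite 0·∞ as a quotient (0/0 or ∞/∞ form), then apply L'Hôpital's rule:
  lim(x→0) sin(4x)·ln(6x) = 0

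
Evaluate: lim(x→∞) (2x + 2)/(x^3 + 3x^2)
This is an ∞/∞ indeterminate form.

Apply L'Hôpital's rule: differentiate numerator and denominator separately.
  f(x) = 2·x + 2   ⇒   f'(x) = 2
  g(x) = x^3 + 3·x^2   ⇒   g'(x) = 3·x^2 + 6·x
  lim(x→∞) f'(x)/g'(x) = lim(x→∞) (2)/(3·x^2 + 6·x)
  = 0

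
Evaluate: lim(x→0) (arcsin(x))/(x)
This is a 0/0 indeterminate form.

Apply L'Hôpital's rule: differentiate numerator and denominator separately.
  f(x) = asin(x)   ⇒   f'(x) = 1/sqrt(1 - x^2)
  g(x) = x   ⇒   g'(x) = 1
  lim(x→0) f'(x)/g'(x) = lim(x→0) (1/sqrt(1 - x^2))/(1)
  = 1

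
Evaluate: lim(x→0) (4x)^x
This is an exponential indeterminate form.

For exponential indeterminate forms, take the natural log:
  Let L = lim(x→0) (4x)^x
  Then ln(L) = lim(x→0) [exponent × ln(base)]
  Evaluate using L'Hôpital or standard limits, then exponentiate.
  L = 1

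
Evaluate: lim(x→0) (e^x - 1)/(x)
This is a 0/0 indeterminate form.

Apply L'Hôpital's rule: differentiate numerator and denominator separately.
  f(x) = e^(x) - 1   ⇒   f'(x) = e^(x)
  g(x) = x   ⇒   g'(x) = 1
  lim(x→0) f'(x)/g'(x) = lim(x→0) (e^(x))/(1)
  = 1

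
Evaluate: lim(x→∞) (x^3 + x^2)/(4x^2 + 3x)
This is an ∞/∞ indeterminate form.

Apply L'Hôpital's rule: differentiate numerator and denominator separately.
  f(x) = x^3 + x^2   ⇒   f'(x) = 3·x^2 + 2·x
  g(x) = 4·x^2 + 3·x   ⇒   g'(x) = 8·x + 3
  lim(x→∞) f'(x)/g'(x) = lim(x→∞) (3·x^2 + 2·x)/(8·x + 3)
  = ∞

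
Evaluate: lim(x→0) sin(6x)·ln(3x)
This is a 0·∞ indeterminate form.

Rewrite 0·∞ as a quotient (0/0 or ∞/∞ form), then apply L'Hôpital's rule:
  lim(x→0) sin(6x)·ln(3x) = 0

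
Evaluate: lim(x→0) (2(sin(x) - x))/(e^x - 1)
This is a 0/0 indeterminate form.

Apply L'Hôpital's rule: differentiate numerator and denominator separately.
  f(x) = -2·x + 2·sin(x)   ⇒   f'(x) = 2·cos(x) - 2
  g(x) = e^(x) - 1   ⇒   g'(x) = e^(x)
  lim(x→0) f'(x)/g'(x) = lim(x→0) (2·cos(x) - 2)/(e^(x))
  = 0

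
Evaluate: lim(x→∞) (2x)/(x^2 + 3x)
This is an ∞/∞ indeterminate form.

Apply L'Hôpital's rule: differentiate numerator and denominator separately.
  f(x) = 2·x   ⇒   f'(x) = 2
  g(x) = x^2 + 3·x   ⇒   g'(x) = 2·x + 3
  lim(x→∞) f'(x)/g'(x) = lim(x→∞) (2)/(2·x + 3)
  = 0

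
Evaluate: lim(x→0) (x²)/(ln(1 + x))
This is a 0/0 indeterminate form.

Apply L'Hôpital's rule: differentiate numerator and denominator separately.
  f(x) = x^2   ⇒   f'(x) = 2·x
  g(x) = ln(x + 1)   ⇒   g'(x) = 1/(x + 1)
  lim(x→0) f'(x)/g'(x) = lim(x→0) (2·x)/(1/(x + 1))
  = 0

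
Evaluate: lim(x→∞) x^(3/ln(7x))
This is an exponential indeterminate form.

For exponential indeterminate forms, take the natural log:
  Let L = lim(x→∞) x^(3/ln(7x))
  Then ln(L) = lim(x→∞) [exponent × ln(base)]
  Evaluate using L'Hôpital or standard limits, then exponentiate.
  L = e^(3)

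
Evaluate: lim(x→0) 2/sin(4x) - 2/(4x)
This is an ∞-∞ indeterminate form.

Combine fractions or rationalize to convert ∞-∞ to 0/0 form:
  lim(x→0) 2/sin(4x) - 2/(4x) = 0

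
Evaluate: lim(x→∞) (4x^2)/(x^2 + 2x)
This is an ∞/∞ indeterminate form.

Apply L'Hôpital's rule: differentiate numerator and denominator separately.
  f(x) = 4·x^2   ⇒   f'(x) = 8·x
  g(x) = x^2 + 2·x   ⇒   g'(x) = 2·x + 2
  lim(x→∞) f'(x)/g'(x) = lim(x→∞) (8·x)/(2·x + 2)
  = 4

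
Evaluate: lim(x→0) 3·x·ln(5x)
This is a 0·∞ indeterminate form.

Rewrite 0·∞ as a quotient (0/0 or ∞/∞ form), then apply L'Hôpital's rule:
  lim(x→0) 3·x·ln(5x) = 0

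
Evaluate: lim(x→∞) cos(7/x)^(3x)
This is an exponential indeterminate form.

For exponential indeterminate forms, take the natural log:
  Let L = lim(x→∞) cos(7/x)^(3x)
  Then ln(L) = lim(x→∞) [exponent × ln(base)]
  Evaluate using L'Hôpital or standard limits, then exponentiate.
  L = 1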